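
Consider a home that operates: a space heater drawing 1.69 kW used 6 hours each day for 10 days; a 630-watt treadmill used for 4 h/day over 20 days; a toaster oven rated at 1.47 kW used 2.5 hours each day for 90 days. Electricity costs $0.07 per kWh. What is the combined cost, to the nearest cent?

space heater: Runtime = 6 h/day × 10 days = 60 h
space heater: 1.69 kW × 60 h = 101.4 kWh
treadmill: Runtime = 4 h/day × 20 days = 80 h
treadmill: 0.63 kW × 80 h = 50.4 kWh
toaster oven: Runtime = 2.5 h/day × 90 days = 225 h
toaster oven: 1.47 kW × 225 h = 330.75 kWh
Total energy = 482.55 kWh
Cost = 482.55 × $0.07 = $33.78

$33.78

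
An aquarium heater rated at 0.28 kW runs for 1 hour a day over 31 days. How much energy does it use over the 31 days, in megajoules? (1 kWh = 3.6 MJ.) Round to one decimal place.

Runtime = 1 h/day × 31 days = 31 h
Energy = 0.28 kW × 31 h = 8.68 kWh
= 8.68 × 3.6 MJ = 31.2 MJ

31.2 MJ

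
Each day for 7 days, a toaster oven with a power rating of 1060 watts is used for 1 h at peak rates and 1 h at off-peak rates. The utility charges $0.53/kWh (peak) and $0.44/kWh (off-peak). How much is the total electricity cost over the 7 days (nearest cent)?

Peak energy = 1.06 kW × 1 h × 7 = 7.42 kWh
Off-peak energy = 1.06 kW × 1 h × 7 = 7.42 kWh
Cost = 7.42 × $0.53 + 7.42 × $0.44 = $3.9326 + $3.2648 = $7.20

$7.20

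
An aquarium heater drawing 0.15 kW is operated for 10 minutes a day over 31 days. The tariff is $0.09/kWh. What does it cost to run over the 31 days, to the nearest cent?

$0.07

Runtime = 10 min × 31 = 310 min = 5.166666… h
Energy = 0.15 kW × 5.166666… h = 0.775 kWh
Cost = 0.775 kWh × $0.09/kWh = $0.07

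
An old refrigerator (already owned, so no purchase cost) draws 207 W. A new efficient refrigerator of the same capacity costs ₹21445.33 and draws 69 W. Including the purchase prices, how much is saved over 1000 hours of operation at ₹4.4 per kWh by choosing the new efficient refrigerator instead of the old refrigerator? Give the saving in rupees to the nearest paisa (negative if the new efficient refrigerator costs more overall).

-₹20838.13

old refrigerator: ₹0.00 + (207/1000) kW × 1000 h × ₹4.4 = ₹0.00 + ₹910.8 = ₹910.8
new efficient refrigerator: ₹21445.33 + (69/1000) kW × 1000 h × ₹4.4 = ₹21445.33 + ₹303.6 = ₹21748.93
Saving = ₹910.8 − ₹21748.93 = −₹20838.13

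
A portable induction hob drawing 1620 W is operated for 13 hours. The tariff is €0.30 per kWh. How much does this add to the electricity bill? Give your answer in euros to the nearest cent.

Energy = 1.62 kW × 13 h = 21.06 kWh
Cost = 21.06 kWh × €0.30/kWh = €6.32

€6.32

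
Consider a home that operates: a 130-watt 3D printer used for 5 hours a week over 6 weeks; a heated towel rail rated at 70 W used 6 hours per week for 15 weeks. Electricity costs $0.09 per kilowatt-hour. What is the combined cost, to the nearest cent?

3D printer: Runtime = 5 h/week × 6 weeks = 30 h
3D printer: 0.13 kW × 30 h = 3.9 kWh
heated towel rail: Runtime = 6 h/week × 15 weeks = 90 h
heated towel rail: 0.07 kW × 90 h = 6.3 kWh
Total energy = 10.2 kWh
Cost = 10.2 × $0.09 = $0.92

$0.92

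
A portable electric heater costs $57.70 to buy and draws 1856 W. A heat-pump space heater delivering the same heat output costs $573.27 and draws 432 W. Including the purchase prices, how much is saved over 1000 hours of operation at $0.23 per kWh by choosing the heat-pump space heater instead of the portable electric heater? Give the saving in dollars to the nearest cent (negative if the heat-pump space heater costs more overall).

-$188.05

portable electric heater: $57.70 + (1856/1000) kW × 1000 h × $0.23 = $57.70 + $426.88 = $484.58
heat-pump space heater: $573.27 + (432/1000) kW × 1000 h × $0.23 = $573.27 + $99.36 = $672.63
Saving = $484.58 − $672.63 = −$188.05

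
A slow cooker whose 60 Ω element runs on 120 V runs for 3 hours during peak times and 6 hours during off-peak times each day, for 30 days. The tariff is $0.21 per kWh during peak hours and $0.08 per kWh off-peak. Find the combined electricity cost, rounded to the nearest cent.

$7.99

Power = V²/R = 120²/60 = 240 W = 0.24 kW
Peak energy = 0.24 kW × 3 h × 30 = 21.6 kWh
Off-peak energy = 0.24 kW × 6 h × 30 = 43.2 kWh
Cost = 21.6 × $0.21 + 43.2 × $0.08 = $4.536 + $3.456 = $7.99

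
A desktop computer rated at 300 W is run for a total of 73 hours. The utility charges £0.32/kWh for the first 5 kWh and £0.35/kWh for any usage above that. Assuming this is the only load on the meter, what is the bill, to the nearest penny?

Energy = 0.3 kW × 73 h = 21.9 kWh
Tier 1 (0–5 kWh): 5 × £0.32 = £1.6
Above 5 kWh: 16.9 × £0.35 = £5.915
Bill = £7.52

£7.52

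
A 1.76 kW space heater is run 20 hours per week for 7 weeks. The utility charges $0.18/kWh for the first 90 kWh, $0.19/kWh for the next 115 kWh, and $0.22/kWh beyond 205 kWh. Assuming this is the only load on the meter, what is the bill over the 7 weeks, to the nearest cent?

$47.16

Runtime = 20 h/week × 7 weeks = 140 h
Energy = 1.76 kW × 140 h = 246.4 kWh
Tier 1 (0–90 kWh): 90 × $0.18 = $16.2
Tier 2 (90–205 kWh): 115 × $0.19 = $21.85
Above 205 kWh: 41.4 × $0.22 = $9.108
Bill = $47.16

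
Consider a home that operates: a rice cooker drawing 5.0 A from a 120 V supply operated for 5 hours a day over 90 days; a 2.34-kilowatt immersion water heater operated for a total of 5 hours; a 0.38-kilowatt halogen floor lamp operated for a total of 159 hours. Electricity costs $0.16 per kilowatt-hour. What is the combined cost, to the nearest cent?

$54.74

rice cooker: Power = 5.0 A × 120 V = 600 W = 0.6 kW
rice cooker: Runtime = 5 h/day × 90 days = 450 h
rice cooker: 0.6 kW × 450 h = 270 kWh
immersion water heater: 2.34 kW × 5 h = 11.7 kWh
halogen floor lamp: 0.38 kW × 159 h = 60.42 kWh
Total energy = 342.12 kWh
Cost = 342.12 × $0.16 = $54.74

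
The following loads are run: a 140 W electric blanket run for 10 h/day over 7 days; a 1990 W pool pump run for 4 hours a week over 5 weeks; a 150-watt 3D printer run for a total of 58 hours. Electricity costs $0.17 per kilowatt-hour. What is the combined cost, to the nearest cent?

$9.91

electric blanket: Runtime = 10 h/day × 7 days = 70 h
electric blanket: 0.14 kW × 70 h = 9.8 kWh
pool pump: Runtime = 4 h/week × 5 weeks = 20 h
pool pump: 1.99 kW × 20 h = 39.8 kWh
3D printer: 0.15 kW × 58 h = 8.7 kWh
Total energy = 58.3 kWh
Cost = 58.3 × $0.17 = $9.91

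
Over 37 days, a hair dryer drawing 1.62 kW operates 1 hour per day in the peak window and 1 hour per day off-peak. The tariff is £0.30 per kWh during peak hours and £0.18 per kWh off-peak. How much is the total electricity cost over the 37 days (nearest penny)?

Peak energy = 1.62 kW × 1 h × 37 = 59.94 kWh
Off-peak energy = 1.62 kW × 1 h × 37 = 59.94 kWh
Cost = 59.94 × £0.30 + 59.94 × £0.18 = £17.982 + £10.7892 = £28.77

£28.77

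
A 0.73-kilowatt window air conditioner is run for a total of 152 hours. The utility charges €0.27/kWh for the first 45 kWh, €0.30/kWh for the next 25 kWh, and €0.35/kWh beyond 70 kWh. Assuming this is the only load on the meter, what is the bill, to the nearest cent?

Energy = 0.73 kW × 152 h = 110.96 kWh
Tier 1 (0–45 kWh): 45 × €0.27 = €12.15
Tier 2 (45–70 kWh): 25 × €0.30 = €7.5
Above 70 kWh: 40.96 × €0.35 = €14.336
Bill = €33.99

€33.99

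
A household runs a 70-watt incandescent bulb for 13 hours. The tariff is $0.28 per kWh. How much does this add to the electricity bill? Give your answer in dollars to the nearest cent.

Energy = 0.07 kW × 13 h = 0.91 kWh
Cost = 0.91 kWh × $0.28/kWh = $0.25

$0.25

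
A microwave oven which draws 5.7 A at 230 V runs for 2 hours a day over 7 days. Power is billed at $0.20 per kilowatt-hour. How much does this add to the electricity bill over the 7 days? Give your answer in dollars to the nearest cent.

$3.67

Power = 5.7 A × 230 V = 1311 W = 1.311 kW
Runtime = 2 h/day × 7 days = 14 h
Energy = 1.311 kW × 14 h = 18.354 kWh
Cost = 18.354 kWh × $0.20/kWh = $3.67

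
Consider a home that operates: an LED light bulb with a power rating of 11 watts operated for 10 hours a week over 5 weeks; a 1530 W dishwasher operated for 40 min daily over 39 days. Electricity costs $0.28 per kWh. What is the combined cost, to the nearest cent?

LED light bulb: Runtime = 10 h/week × 5 weeks = 50 h
LED light bulb: 0.011 kW × 50 h = 0.55 kWh
dishwasher: Runtime = 40 min × 39 = 1560 min = 26 h
dishwasher: 1.53 kW × 26 h = 39.78 kWh
Total energy = 40.33 kWh
Cost = 40.33 × $0.28 = $11.29

$11.29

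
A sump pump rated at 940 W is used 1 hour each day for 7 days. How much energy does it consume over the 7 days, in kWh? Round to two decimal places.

6.58 kWh

Runtime = 1 h/day × 7 days = 7 h
Energy = 0.94 kW × 7 h = 6.58 kWh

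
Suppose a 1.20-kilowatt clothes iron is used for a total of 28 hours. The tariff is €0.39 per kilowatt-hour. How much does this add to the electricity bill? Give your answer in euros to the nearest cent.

€13.10

Energy = 1.2 kW × 28 h = 33.6 kWh
Cost = 33.6 kWh × €0.39/kWh = €13.10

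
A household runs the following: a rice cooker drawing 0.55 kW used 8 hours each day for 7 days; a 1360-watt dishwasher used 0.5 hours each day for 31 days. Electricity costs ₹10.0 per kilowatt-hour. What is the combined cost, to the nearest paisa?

rice cooker: Runtime = 8 h/day × 7 days = 56 h
rice cooker: 0.55 kW × 56 h = 30.8 kWh
dishwasher: Runtime = 0.5 h/day × 31 days = 15.5 h
dishwasher: 1.36 kW × 15.5 h = 21.08 kWh
Total energy = 51.88 kWh
Cost = 51.88 × ₹10.0 = ₹518.80

₹518.80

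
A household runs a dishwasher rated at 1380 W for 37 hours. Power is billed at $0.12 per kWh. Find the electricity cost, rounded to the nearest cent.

Energy = 1.38 kW × 37 h = 51.06 kWh
Cost = 51.06 kWh × $0.12/kWh = $6.13

$6.13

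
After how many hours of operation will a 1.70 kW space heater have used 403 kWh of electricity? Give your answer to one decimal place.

Hours = 403 kWh ÷ 1.7 kW = 237.1 h

237.1 h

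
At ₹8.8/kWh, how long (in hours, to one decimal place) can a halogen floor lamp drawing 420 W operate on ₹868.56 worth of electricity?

235.0 h

Energy available = ₹868.56 ÷ ₹8.8/kWh = 98.7 kWh
Hours = 98.7 kWh ÷ 0.42 kW = 235.0 h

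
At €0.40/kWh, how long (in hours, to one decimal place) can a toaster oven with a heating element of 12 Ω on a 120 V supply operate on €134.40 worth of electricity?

Power = V²/R = 120²/12 = 1200 W = 1.2 kW
Energy available = €134.40 ÷ €0.40/kWh = 336 kWh
Hours = 336 kWh ÷ 1.2 kW = 280.0 h

280.0 h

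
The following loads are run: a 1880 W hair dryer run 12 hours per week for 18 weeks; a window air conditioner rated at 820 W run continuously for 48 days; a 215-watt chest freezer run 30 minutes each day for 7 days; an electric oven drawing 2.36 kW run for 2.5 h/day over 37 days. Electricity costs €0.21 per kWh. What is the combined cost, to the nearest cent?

€329.65

hair dryer: Runtime = 12 h/week × 18 weeks = 216 h
hair dryer: 1.88 kW × 216 h = 406.08 kWh
window air conditioner: Runtime = 24 h × 48 = 1152 h
window air conditioner: 0.82 kW × 1152 h = 944.64 kWh
chest freezer: Runtime = 30 min × 7 = 210 min = 3.5 h
chest freezer: 0.215 kW × 3.5 h = 0.7525 kWh
electric oven: Runtime = 2.5 h/day × 37 days = 92.5 h
electric oven: 2.36 kW × 92.5 h = 218.3 kWh
Total energy = 1569.7725 kWh
Cost = 1569.7725 × €0.21 = €329.65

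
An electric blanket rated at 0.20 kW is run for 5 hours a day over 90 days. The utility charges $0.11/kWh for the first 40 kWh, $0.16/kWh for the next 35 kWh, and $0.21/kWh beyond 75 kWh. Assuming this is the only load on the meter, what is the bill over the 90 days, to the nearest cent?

$13.15

Runtime = 5 h/day × 90 days = 450 h
Energy = 0.2 kW × 450 h = 90 kWh
Tier 1 (0–40 kWh): 40 × $0.11 = $4.4
Tier 2 (40–75 kWh): 35 × $0.16 = $5.6
Above 75 kWh: 15 × $0.21 = $3.15
Bill = $13.15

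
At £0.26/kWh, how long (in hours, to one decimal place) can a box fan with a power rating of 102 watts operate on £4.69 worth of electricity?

176.8 h

Energy available = £4.69 ÷ £0.26/kWh = 18.0385 kWh
Hours = 18.0385 kWh ÷ 0.102 kW = 176.8 h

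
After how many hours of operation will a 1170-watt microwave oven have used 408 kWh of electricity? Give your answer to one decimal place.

348.7 h

Hours = 408 kWh ÷ 1.17 kW = 348.7 h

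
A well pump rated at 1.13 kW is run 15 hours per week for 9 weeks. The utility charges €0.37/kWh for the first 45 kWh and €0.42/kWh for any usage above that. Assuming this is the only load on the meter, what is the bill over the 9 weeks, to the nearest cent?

€61.82

Runtime = 15 h/week × 9 weeks = 135 h
Energy = 1.13 kW × 135 h = 152.55 kWh
Tier 1 (0–45 kWh): 45 × €0.37 = €16.65
Above 45 kWh: 107.55 × €0.42 = €45.171
Bill = €61.82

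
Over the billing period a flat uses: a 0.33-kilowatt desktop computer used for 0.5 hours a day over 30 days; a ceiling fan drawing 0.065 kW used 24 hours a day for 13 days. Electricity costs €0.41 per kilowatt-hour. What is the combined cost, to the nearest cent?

desktop computer: Runtime = 0.5 h/day × 30 days = 15 h
desktop computer: 0.33 kW × 15 h = 4.95 kWh
ceiling fan: Runtime = 24 h × 13 = 312 h
ceiling fan: 0.065 kW × 312 h = 20.28 kWh
Total energy = 25.23 kWh
Cost = 25.23 × €0.41 = €10.34

€10.34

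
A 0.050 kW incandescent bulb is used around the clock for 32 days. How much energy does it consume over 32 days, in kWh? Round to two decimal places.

Runtime = 24 h × 32 = 768 h
Energy = 0.05 kW × 768 h = 38.4 kWh

38.40 kWh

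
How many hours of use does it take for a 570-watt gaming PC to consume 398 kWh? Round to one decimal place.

Hours = 398 kWh ÷ 0.57 kW = 698.2 h

698.2 h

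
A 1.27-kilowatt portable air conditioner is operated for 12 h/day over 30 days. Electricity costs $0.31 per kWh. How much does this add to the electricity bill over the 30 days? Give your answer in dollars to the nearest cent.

$141.73

Runtime = 12 h/day × 30 days = 360 h
Energy = 1.27 kW × 360 h = 457.2 kWh
Cost = 457.2 kWh × $0.31/kWh = $141.73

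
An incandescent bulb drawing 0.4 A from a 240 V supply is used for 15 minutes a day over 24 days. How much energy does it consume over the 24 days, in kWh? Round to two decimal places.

Power = 0.4 A × 240 V = 96 W = 0.096 kW
Runtime = 15 min × 24 = 360 min = 6 h
Energy = 0.096 kW × 6 h = 0.576 kWh ≈ 0.58 kWh

0.58 kWh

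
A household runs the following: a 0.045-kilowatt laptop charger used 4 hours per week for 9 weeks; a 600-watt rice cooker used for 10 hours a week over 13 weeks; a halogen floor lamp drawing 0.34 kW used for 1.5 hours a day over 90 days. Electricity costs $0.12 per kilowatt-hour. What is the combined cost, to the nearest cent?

laptop charger: Runtime = 4 h/week × 9 weeks = 36 h
laptop charger: 0.045 kW × 36 h = 1.62 kWh
rice cooker: Runtime = 10 h/week × 13 weeks = 130 h
rice cooker: 0.6 kW × 130 h = 78 kWh
halogen floor lamp: Runtime = 1.5 h/day × 90 days = 135 h
halogen floor lamp: 0.34 kW × 135 h = 45.9 kWh
Total energy = 125.52 kWh
Cost = 125.52 × $0.12 = $15.06

$15.06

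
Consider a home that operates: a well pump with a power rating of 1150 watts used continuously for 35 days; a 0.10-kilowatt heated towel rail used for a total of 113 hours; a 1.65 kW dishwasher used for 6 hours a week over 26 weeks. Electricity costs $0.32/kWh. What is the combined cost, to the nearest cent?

well pump: Runtime = 24 h × 35 = 840 h
well pump: 1.15 kW × 840 h = 966 kWh
heated towel rail: 0.1 kW × 113 h = 11.3 kWh
dishwasher: Runtime = 6 h/week × 26 weeks = 156 h
dishwasher: 1.65 kW × 156 h = 257.4 kWh
Total energy = 1234.7 kWh
Cost = 1234.7 × $0.32 = $395.10

$395.10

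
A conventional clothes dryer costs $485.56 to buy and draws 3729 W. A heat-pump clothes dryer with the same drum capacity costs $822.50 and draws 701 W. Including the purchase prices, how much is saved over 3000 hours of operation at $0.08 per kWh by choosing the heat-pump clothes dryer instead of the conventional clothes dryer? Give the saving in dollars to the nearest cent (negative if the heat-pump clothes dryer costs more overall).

$389.78

conventional clothes dryer: $485.56 + (3729/1000) kW × 3000 h × $0.08 = $485.56 + $894.96 = $1380.52
heat-pump clothes dryer: $822.50 + (701/1000) kW × 3000 h × $0.08 = $822.50 + $168.24 = $990.74
Saving = $1380.52 − $990.74 = $389.78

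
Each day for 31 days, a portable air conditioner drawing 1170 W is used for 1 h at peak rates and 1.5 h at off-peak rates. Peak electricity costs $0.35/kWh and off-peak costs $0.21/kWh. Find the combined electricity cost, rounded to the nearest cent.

Peak energy = 1.17 kW × 1 h × 31 = 36.27 kWh
Off-peak energy = 1.17 kW × 1.5 h × 31 = 54.405 kWh
Cost = 36.27 × $0.35 + 54.405 × $0.21 = $12.6945 + $11.42505 = $24.12

$24.12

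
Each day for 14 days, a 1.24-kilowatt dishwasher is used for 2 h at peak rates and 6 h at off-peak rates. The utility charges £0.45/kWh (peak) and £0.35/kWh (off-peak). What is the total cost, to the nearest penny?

£52.08

Peak energy = 1.24 kW × 2 h × 14 = 34.72 kWh
Off-peak energy = 1.24 kW × 6 h × 14 = 104.16 kWh
Cost = 34.72 × £0.45 + 104.16 × £0.35 = £15.624 + £36.456 = £52.08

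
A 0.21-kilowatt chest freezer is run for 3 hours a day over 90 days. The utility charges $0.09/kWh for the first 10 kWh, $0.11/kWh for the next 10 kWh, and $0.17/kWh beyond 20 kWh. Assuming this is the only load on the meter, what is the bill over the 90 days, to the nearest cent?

$8.24

Runtime = 3 h/day × 90 days = 270 h
Energy = 0.21 kW × 270 h = 56.7 kWh
Tier 1 (0–10 kWh): 10 × $0.09 = $0.9
Tier 2 (10–20 kWh): 10 × $0.11 = $1.1
Above 20 kWh: 36.7 × $0.17 = $6.239
Bill = $8.24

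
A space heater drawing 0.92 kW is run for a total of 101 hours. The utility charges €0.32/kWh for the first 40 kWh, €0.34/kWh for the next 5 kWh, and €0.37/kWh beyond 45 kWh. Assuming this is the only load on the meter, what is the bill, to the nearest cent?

€32.23

Energy = 0.92 kW × 101 h = 92.92 kWh
Tier 1 (0–40 kWh): 40 × €0.32 = €12.8
Tier 2 (40–45 kWh): 5 × €0.34 = €1.7
Above 45 kWh: 47.92 × €0.37 = €17.7304
Bill = €32.23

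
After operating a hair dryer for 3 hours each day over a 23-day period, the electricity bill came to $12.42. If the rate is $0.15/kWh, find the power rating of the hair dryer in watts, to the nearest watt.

Energy = $12.42 ÷ $0.15/kWh = 82.8 kWh
Runtime = 3 h/day × 23 days = 69 h
Power = 82.8 kWh ÷ 69 h = 1.2 kW = 1200 W

1200 W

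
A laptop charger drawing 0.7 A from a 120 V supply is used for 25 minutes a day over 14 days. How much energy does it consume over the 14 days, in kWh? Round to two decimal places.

Power = 0.7 A × 120 V = 84 W = 0.084 kW
Runtime = 25 min × 14 = 350 min = 5.833333… h
Energy = 0.084 kW × 5.833333… h = 0.49 kWh

0.49 kWh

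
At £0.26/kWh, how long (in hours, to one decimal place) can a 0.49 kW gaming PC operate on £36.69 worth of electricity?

288.0 h

Energy available = £36.69 ÷ £0.26/kWh = 141.1154 kWh
Hours = 141.1154 kWh ÷ 0.49 kW = 288.0 h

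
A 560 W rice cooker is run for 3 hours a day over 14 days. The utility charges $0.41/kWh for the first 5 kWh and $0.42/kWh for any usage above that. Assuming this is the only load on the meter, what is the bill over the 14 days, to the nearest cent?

Runtime = 3 h/day × 14 days = 42 h
Energy = 0.56 kW × 42 h = 23.52 kWh
Tier 1 (0–5 kWh): 5 × $0.41 = $2.05
Above 5 kWh: 18.52 × $0.42 = $7.7784
Bill = $9.83

$9.83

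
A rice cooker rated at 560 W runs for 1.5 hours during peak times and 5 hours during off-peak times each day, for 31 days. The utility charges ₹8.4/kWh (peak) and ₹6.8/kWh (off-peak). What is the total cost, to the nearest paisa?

Peak energy = 0.56 kW × 1.5 h × 31 = 26.04 kWh
Off-peak energy = 0.56 kW × 5 h × 31 = 86.8 kWh
Cost = 26.04 × ₹8.4 + 86.8 × ₹6.8 = ₹218.736 + ₹590.24 = ₹808.98

₹808.98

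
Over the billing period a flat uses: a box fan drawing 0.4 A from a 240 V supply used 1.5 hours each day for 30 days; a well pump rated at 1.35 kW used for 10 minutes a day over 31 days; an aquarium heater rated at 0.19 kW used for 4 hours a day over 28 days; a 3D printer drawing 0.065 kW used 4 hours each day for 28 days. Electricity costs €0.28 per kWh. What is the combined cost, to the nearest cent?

€11.16

box fan: Power = 0.4 A × 240 V = 96 W = 0.096 kW
box fan: Runtime = 1.5 h/day × 30 days = 45 h
box fan: 0.096 kW × 45 h = 4.32 kWh
well pump: Runtime = 10 min × 31 = 310 min = 5.166666… h
well pump: 1.35 kW × 5.166666… h = 6.975 kWh
aquarium heater: Runtime = 4 h/day × 28 days = 112 h
aquarium heater: 0.19 kW × 112 h = 21.28 kWh
3D printer: Runtime = 4 h/day × 28 days = 112 h
3D printer: 0.065 kW × 112 h = 7.28 kWh
Total energy = 39.855 kWh
Cost = 39.855 × €0.28 = €11.16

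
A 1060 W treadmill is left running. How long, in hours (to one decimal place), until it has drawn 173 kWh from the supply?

163.2 h

Hours = 173 kWh ÷ 1.06 kW = 163.2 h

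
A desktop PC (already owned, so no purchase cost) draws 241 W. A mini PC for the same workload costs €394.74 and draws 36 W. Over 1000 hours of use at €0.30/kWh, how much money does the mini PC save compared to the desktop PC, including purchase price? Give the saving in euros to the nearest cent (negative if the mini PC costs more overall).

-€333.24

desktop PC: €0.00 + (241/1000) kW × 1000 h × €0.30 = €0.00 + €72.3 = €72.3
mini PC: €394.74 + (36/1000) kW × 1000 h × €0.30 = €394.74 + €10.8 = €405.54
Saving = €72.3 − €405.54 = −€333.24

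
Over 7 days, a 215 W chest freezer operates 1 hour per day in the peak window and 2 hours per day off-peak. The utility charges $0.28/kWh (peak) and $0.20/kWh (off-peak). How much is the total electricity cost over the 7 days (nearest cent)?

Peak energy = 0.215 kW × 1 h × 7 = 1.505 kWh
Off-peak energy = 0.215 kW × 2 h × 7 = 3.01 kWh
Cost = 1.505 × $0.28 + 3.01 × $0.20 = $0.4214 + $0.602 = $1.02

$1.02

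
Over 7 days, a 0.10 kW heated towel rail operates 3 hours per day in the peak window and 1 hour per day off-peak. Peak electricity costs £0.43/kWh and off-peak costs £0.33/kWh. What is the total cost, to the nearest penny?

£1.13

Peak energy = 0.1 kW × 3 h × 7 = 2.1 kWh
Off-peak energy = 0.1 kW × 1 h × 7 = 0.7 kWh
Cost = 2.1 × £0.43 + 0.7 × £0.33 = £0.903 + £0.231 = £1.13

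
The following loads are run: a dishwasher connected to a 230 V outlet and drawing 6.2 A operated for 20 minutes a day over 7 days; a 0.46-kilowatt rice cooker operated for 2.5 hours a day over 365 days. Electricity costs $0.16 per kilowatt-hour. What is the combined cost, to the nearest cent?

$67.69

dishwasher: Power = 6.2 A × 230 V = 1426 W = 1.426 kW
dishwasher: Runtime = 20 min × 7 = 140 min = 2.333333… h
dishwasher: 1.426 kW × 2.333333… h = 3.327333… kWh
rice cooker: Runtime = 2.5 h/day × 365 days = 912.5 h
rice cooker: 0.46 kW × 912.5 h = 419.75 kWh
Total energy = 423.077333… kWh
Cost = 423.077333… × $0.16 = $67.69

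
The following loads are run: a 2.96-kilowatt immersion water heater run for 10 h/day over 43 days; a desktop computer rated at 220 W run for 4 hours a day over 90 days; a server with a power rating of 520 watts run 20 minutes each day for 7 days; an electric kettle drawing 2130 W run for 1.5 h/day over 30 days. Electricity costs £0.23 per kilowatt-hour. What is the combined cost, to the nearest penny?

immersion water heater: Runtime = 10 h/day × 43 days = 430 h
immersion water heater: 2.96 kW × 430 h = 1272.8 kWh
desktop computer: Runtime = 4 h/day × 90 days = 360 h
desktop computer: 0.22 kW × 360 h = 79.2 kWh
server: Runtime = 20 min × 7 = 140 min = 2.333333… h
server: 0.52 kW × 2.333333… h = 1.213333… kWh
electric kettle: Runtime = 1.5 h/day × 30 days = 45 h
electric kettle: 2.13 kW × 45 h = 95.85 kWh
Total energy = 1449.063333… kWh
Cost = 1449.063333… × £0.23 = £333.28

£333.28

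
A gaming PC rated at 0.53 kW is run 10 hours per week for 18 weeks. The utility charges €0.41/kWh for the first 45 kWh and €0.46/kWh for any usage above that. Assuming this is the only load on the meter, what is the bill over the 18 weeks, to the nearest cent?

€41.63

Runtime = 10 h/week × 18 weeks = 180 h
Energy = 0.53 kW × 180 h = 95.4 kWh
Tier 1 (0–45 kWh): 45 × €0.41 = €18.45
Above 45 kWh: 50.4 × €0.46 = €23.184
Bill = €41.63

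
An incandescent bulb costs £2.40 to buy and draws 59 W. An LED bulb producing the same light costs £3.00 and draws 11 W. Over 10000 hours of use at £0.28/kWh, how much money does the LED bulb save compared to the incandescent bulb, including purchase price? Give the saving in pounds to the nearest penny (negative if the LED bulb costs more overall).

incandescent bulb: £2.40 + (59/1000) kW × 10000 h × £0.28 = £2.40 + £165.2 = £167.6
LED bulb: £3.00 + (11/1000) kW × 10000 h × £0.28 = £3.00 + £30.8 = £33.8
Saving = £167.6 − £33.8 = £133.8

£133.80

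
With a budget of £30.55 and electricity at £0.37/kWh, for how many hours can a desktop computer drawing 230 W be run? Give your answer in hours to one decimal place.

Energy available = £30.55 ÷ £0.37/kWh = 82.5676 kWh
Hours = 82.5676 kWh ÷ 0.23 kW = 359.0 h

359.0 h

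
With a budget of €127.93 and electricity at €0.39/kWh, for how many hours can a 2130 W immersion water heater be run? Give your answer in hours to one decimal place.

154.0 h

Energy available = €127.93 ÷ €0.39/kWh = 328.0256 kWh
Hours = 328.0256 kWh ÷ 2.13 kW = 154.0 h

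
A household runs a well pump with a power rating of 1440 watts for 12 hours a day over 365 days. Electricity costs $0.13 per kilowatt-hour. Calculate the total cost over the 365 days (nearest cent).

Runtime = 12 h/day × 365 days = 4380 h
Energy = 1.44 kW × 4380 h = 6307.2 kWh
Cost = 6307.2 kWh × $0.13/kWh = $819.94

$819.94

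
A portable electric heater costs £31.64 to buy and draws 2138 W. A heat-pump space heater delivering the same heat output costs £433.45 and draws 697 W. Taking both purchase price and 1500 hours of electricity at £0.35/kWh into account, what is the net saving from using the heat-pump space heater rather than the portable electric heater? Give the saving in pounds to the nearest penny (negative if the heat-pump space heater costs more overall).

£354.72

portable electric heater: £31.64 + (2138/1000) kW × 1500 h × £0.35 = £31.64 + £1122.45 = £1154.09
heat-pump space heater: £433.45 + (697/1000) kW × 1500 h × £0.35 = £433.45 + £365.925 = £799.375
Saving = £1154.09 − £799.375 = £354.715 → £354.72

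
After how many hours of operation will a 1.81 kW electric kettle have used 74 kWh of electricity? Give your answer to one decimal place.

40.9 h

Hours = 74 kWh ÷ 1.81 kW = 40.9 h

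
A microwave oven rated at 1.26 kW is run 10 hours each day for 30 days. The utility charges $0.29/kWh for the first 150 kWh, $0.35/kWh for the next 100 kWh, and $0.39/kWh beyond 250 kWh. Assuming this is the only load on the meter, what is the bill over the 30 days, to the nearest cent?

$128.42

Runtime = 10 h/day × 30 days = 300 h
Energy = 1.26 kW × 300 h = 378 kWh
Tier 1 (0–150 kWh): 150 × $0.29 = $43.5
Tier 2 (150–250 kWh): 100 × $0.35 = $35
Above 250 kWh: 128 × $0.39 = $49.92
Bill = $128.42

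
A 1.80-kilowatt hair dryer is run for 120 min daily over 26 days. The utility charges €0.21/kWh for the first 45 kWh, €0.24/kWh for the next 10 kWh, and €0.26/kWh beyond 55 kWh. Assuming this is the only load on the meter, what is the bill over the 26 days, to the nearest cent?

Runtime = 120 min × 26 = 3120 min = 52 h
Energy = 1.8 kW × 52 h = 93.6 kWh
Tier 1 (0–45 kWh): 45 × €0.21 = €9.45
Tier 2 (45–55 kWh): 10 × €0.24 = €2.4
Above 55 kWh: 38.6 × €0.26 = €10.036
Bill = €21.89

€21.89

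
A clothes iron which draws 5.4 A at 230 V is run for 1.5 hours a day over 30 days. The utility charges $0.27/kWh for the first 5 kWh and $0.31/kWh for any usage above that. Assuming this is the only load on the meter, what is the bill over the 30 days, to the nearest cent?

$17.13

Power = 5.4 A × 230 V = 1242 W = 1.242 kW
Runtime = 1.5 h/day × 30 days = 45 h
Energy = 1.242 kW × 45 h = 55.89 kWh
Tier 1 (0–5 kWh): 5 × $0.27 = $1.35
Above 5 kWh: 50.89 × $0.31 = $15.7759
Bill = $17.13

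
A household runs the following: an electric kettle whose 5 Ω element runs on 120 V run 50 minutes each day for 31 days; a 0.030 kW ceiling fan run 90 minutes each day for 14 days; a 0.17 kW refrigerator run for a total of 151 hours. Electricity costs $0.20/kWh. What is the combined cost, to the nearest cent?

electric kettle: Power = V²/R = 120²/5 = 2880 W = 2.88 kW
electric kettle: Runtime = 50 min × 31 = 1550 min = 25.833333… h
electric kettle: 2.88 kW × 25.833333… h = 74.4 kWh
ceiling fan: Runtime = 90 min × 14 = 1260 min = 21 h
ceiling fan: 0.03 kW × 21 h = 0.63 kWh
refrigerator: 0.17 kW × 151 h = 25.67 kWh
Total energy = 100.7 kWh
Cost = 100.7 × $0.20 = $20.14

$20.14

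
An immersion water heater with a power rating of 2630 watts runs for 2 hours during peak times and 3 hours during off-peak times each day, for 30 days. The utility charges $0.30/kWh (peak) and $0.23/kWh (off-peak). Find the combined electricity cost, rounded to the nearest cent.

Peak energy = 2.63 kW × 2 h × 30 = 157.8 kWh
Off-peak energy = 2.63 kW × 3 h × 30 = 236.7 kWh
Cost = 157.8 × $0.30 + 236.7 × $0.23 = $47.34 + $54.441 = $101.78

$101.78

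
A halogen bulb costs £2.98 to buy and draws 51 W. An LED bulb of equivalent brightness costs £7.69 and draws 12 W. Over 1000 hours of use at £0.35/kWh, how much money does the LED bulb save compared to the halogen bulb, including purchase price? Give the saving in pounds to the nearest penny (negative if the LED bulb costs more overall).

halogen bulb: £2.98 + (51/1000) kW × 1000 h × £0.35 = £2.98 + £17.85 = £20.83
LED bulb: £7.69 + (12/1000) kW × 1000 h × £0.35 = £7.69 + £4.2 = £11.89
Saving = £20.83 − £11.89 = £8.94

£8.94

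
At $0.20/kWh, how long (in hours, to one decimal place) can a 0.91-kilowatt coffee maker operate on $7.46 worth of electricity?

Energy available = $7.46 ÷ $0.20/kWh = 37.3 kWh
Hours = 37.3 kWh ÷ 0.91 kW = 41.0 h

41.0 h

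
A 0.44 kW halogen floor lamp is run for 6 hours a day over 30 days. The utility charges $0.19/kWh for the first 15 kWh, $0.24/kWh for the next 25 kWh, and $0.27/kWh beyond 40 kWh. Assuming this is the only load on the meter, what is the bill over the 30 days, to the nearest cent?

$19.43

Runtime = 6 h/day × 30 days = 180 h
Energy = 0.44 kW × 180 h = 79.2 kWh
Tier 1 (0–15 kWh): 15 × $0.19 = $2.85
Tier 2 (15–40 kWh): 25 × $0.24 = $6
Above 40 kWh: 39.2 × $0.27 = $10.584
Bill = $19.43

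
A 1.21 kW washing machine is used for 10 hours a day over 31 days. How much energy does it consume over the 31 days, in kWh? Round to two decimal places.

375.10 kWh

Runtime = 10 h/day × 31 days = 310 h
Energy = 1.21 kW × 310 h = 375.1 kWh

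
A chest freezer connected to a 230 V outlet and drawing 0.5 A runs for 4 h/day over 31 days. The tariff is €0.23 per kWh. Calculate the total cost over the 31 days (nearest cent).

Power = 0.5 A × 230 V = 115 W = 0.115 kW
Runtime = 4 h/day × 31 days = 124 h
Energy = 0.115 kW × 124 h = 14.26 kWh
Cost = 14.26 kWh × €0.23/kWh = €3.28

€3.28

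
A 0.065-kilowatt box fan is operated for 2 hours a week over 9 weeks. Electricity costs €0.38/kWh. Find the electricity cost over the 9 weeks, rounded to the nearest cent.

€0.44

Runtime = 2 h/week × 9 weeks = 18 h
Energy = 0.065 kW × 18 h = 1.17 kWh
Cost = 1.17 kWh × €0.38/kWh = €0.44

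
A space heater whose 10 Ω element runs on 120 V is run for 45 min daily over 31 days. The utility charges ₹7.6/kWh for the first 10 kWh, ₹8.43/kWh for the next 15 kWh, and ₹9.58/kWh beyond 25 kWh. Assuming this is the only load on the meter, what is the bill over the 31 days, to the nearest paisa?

₹283.69

Power = V²/R = 120²/10 = 1440 W = 1.44 kW
Runtime = 45 min × 31 = 1395 min = 23.25 h
Energy = 1.44 kW × 23.25 h = 33.48 kWh
Tier 1 (0–10 kWh): 10 × ₹7.6 = ₹76
Tier 2 (10–25 kWh): 15 × ₹8.43 = ₹126.45
Above 25 kWh: 8.48 × ₹9.58 = ₹81.2384
Bill = ₹283.69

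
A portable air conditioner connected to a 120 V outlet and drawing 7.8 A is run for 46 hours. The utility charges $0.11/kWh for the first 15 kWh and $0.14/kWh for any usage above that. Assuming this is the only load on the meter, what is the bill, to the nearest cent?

Power = 7.8 A × 120 V = 936 W = 0.936 kW
Energy = 0.936 kW × 46 h = 43.056 kWh
Tier 1 (0–15 kWh): 15 × $0.11 = $1.65
Above 15 kWh: 28.056 × $0.14 = $3.92784
Bill = $5.58

$5.58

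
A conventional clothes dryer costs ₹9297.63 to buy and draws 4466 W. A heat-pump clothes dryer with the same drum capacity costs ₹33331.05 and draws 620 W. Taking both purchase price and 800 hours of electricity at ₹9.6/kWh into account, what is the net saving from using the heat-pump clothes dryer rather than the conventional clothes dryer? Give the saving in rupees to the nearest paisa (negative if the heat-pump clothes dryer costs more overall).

₹5503.86

conventional clothes dryer: ₹9297.63 + (4466/1000) kW × 800 h × ₹9.6 = ₹9297.63 + ₹34298.88 = ₹43596.51
heat-pump clothes dryer: ₹33331.05 + (620/1000) kW × 800 h × ₹9.6 = ₹33331.05 + ₹4761.6 = ₹38092.65
Saving = ₹43596.51 − ₹38092.65 = ₹5503.86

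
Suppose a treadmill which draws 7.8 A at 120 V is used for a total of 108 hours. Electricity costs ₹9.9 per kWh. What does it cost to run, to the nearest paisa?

Power = 7.8 A × 120 V = 936 W = 0.936 kW
Energy = 0.936 kW × 108 h = 101.088 kWh
Cost = 101.088 kWh × ₹9.9/kWh = ₹1000.77

₹1000.77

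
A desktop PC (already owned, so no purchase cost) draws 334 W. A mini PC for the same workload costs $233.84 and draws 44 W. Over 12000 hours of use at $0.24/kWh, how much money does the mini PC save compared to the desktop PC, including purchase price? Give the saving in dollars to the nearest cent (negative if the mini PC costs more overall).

$601.36

desktop PC: $0.00 + (334/1000) kW × 12000 h × $0.24 = $0.00 + $961.92 = $961.92
mini PC: $233.84 + (44/1000) kW × 12000 h × $0.24 = $233.84 + $126.72 = $360.56
Saving = $961.92 − $360.56 = $601.36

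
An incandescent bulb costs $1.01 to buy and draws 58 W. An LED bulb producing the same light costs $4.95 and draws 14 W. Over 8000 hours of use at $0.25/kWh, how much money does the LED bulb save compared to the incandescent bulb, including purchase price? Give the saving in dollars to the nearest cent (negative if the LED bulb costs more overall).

incandescent bulb: $1.01 + (58/1000) kW × 8000 h × $0.25 = $1.01 + $116 = $117.01
LED bulb: $4.95 + (14/1000) kW × 8000 h × $0.25 = $4.95 + $28 = $32.95
Saving = $117.01 − $32.95 = $84.06

$84.06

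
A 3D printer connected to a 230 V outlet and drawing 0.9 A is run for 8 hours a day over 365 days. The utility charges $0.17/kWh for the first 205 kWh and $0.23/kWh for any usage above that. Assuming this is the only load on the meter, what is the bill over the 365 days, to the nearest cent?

Power = 0.9 A × 230 V = 207 W = 0.207 kW
Runtime = 8 h/day × 365 days = 2920 h
Energy = 0.207 kW × 2920 h = 604.44 kWh
Tier 1 (0–205 kWh): 205 × $0.17 = $34.85
Above 205 kWh: 399.44 × $0.23 = $91.8712
Bill = $126.72

$126.72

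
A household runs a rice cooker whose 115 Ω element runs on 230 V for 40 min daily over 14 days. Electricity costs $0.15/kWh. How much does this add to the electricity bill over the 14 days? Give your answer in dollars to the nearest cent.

Power = V²/R = 230²/115 = 460 W = 0.46 kW
Runtime = 40 min × 14 = 560 min = 9.333333… h
Energy = 0.46 kW × 9.333333… h = 4.293333… kWh
Cost = 4.293333… kWh × $0.15/kWh = $0.64

$0.64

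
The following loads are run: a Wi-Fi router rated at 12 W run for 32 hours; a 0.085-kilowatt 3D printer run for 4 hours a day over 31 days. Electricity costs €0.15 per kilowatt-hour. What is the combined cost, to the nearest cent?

Wi-Fi router: 0.012 kW × 32 h = 0.384 kWh
3D printer: Runtime = 4 h/day × 31 days = 124 h
3D printer: 0.085 kW × 124 h = 10.54 kWh
Total energy = 10.924 kWh
Cost = 10.924 × €0.15 = €1.64

€1.64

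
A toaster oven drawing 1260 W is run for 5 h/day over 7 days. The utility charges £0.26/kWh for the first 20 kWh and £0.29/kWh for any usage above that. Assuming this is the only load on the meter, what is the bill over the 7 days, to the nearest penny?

Runtime = 5 h/day × 7 days = 35 h
Energy = 1.26 kW × 35 h = 44.1 kWh
Tier 1 (0–20 kWh): 20 × £0.26 = £5.2
Above 20 kWh: 24.1 × £0.29 = £6.989
Bill = £12.19

£12.19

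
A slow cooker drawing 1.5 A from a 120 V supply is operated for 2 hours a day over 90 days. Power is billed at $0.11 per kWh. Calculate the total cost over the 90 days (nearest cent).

$3.56

Power = 1.5 A × 120 V = 180 W = 0.18 kW
Runtime = 2 h/day × 90 days = 180 h
Energy = 0.18 kW × 180 h = 32.4 kWh
Cost = 32.4 kWh × $0.11/kWh = $3.56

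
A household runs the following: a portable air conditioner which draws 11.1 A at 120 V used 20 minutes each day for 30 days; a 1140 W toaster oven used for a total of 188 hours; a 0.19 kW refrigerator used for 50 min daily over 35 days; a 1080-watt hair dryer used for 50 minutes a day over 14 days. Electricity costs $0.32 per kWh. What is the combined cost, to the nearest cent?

$78.65

portable air conditioner: Power = 11.1 A × 120 V = 1332 W = 1.332 kW
portable air conditioner: Runtime = 20 min × 30 = 600 min = 10 h
portable air conditioner: 1.332 kW × 10 h = 13.32 kWh
toaster oven: 1.14 kW × 188 h = 214.32 kWh
refrigerator: Runtime = 50 min × 35 = 1750 min = 29.166666… h
refrigerator: 0.19 kW × 29.166666… h = 5.541666… kWh
hair dryer: Runtime = 50 min × 14 = 700 min = 11.666666… h
hair dryer: 1.08 kW × 11.666666… h = 12.6 kWh
Total energy = 245.781666… kWh
Cost = 245.781666… × $0.32 = $78.65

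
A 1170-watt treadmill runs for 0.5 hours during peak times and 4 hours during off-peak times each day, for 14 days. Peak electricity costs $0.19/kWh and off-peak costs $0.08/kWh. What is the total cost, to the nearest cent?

$6.80

Peak energy = 1.17 kW × 0.5 h × 14 = 8.19 kWh
Off-peak energy = 1.17 kW × 4 h × 14 = 65.52 kWh
Cost = 8.19 × $0.19 + 65.52 × $0.08 = $1.5561 + $5.2416 = $6.80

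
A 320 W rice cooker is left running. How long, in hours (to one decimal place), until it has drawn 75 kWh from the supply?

234.4 h

Hours = 75 kWh ÷ 0.32 kW = 234.4 h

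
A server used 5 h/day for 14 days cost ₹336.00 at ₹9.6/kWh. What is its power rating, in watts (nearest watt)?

Energy = ₹336.00 ÷ ₹9.6/kWh = 35 kWh
Runtime = 5 h/day × 14 days = 70 h
Power = 35 kWh ÷ 70 h = 0.5 kW = 500 W

500 W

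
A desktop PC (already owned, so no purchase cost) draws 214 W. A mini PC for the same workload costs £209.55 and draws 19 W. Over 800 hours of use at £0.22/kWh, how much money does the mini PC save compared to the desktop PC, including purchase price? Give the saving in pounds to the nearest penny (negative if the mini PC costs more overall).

desktop PC: £0.00 + (214/1000) kW × 800 h × £0.22 = £0.00 + £37.664 = £37.664
mini PC: £209.55 + (19/1000) kW × 800 h × £0.22 = £209.55 + £3.344 = £212.894
Saving = £37.664 − £212.894 = −£175.23

-£175.23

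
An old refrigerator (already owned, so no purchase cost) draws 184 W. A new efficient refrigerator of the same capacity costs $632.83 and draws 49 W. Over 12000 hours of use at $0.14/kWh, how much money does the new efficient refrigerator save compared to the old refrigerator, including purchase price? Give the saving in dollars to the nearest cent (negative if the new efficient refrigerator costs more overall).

-$406.03

old refrigerator: $0.00 + (184/1000) kW × 12000 h × $0.14 = $0.00 + $309.12 = $309.12
new efficient refrigerator: $632.83 + (49/1000) kW × 12000 h × $0.14 = $632.83 + $82.32 = $715.15
Saving = $309.12 − $715.15 = −$406.03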